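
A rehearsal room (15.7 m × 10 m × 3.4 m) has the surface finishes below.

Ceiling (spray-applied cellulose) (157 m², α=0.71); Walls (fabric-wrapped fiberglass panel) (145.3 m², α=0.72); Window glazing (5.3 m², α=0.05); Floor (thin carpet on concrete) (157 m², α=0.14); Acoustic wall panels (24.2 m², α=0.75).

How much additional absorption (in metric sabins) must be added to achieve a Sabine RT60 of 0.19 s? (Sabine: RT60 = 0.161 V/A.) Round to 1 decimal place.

Equivalent absorption area: A₁ = 157×0.71 + 145.3×0.72 + 5.3×0.05 + 157×0.14 + 24.2×0.75 = 256.481 m².
For T = 0.19 s, need A₂ = 0.161·V/T = 0.161·533.8/0.19 = 452.325 sabins.
Additional absorption ΔA = 452.325 − 256.481 = 195.8 sabins.

195.8 sabins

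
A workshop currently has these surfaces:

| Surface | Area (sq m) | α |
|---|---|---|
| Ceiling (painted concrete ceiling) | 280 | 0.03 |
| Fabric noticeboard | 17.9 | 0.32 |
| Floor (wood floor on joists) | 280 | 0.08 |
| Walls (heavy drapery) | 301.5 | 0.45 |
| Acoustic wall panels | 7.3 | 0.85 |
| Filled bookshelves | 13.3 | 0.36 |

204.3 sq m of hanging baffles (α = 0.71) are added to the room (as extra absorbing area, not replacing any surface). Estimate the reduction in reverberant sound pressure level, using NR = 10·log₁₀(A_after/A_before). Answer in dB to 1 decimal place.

2.5 dB

A_before = Σ Sᵢαᵢ = 280*0.03 + 17.9*0.32 + 280*0.08 + 301.5*0.45 + 7.3*0.85 + 13.3*0.36 = 183.196 sabins.
Treatment contributes 204.3·0.71 = 145.053 sabins.
New total A_after = 328.249 sabins.
NR = 10·log₁₀(328.249/183.196) = 2.5 dB.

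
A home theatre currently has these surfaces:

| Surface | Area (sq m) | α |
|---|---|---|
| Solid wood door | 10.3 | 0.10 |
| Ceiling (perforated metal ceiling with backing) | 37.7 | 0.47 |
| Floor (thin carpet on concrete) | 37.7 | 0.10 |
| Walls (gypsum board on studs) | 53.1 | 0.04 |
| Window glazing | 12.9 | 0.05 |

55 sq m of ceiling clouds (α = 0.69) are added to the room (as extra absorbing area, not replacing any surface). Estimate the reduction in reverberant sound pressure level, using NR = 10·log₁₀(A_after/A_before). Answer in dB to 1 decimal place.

Equivalent absorption area: A_before = 10.3*0.10 + 37.7*0.47 + 37.7*0.10 + 53.1*0.04 + 12.9*0.05 = 25.288 sq m.
Treatment contributes 55·0.69 = 37.950 sabins.
New total A_after = 63.238 sabins.
Reduction = 10 log₁₀(A_after/A_before) = 10 log₁₀(2.5007) = 4.0 dB.

4.0 dB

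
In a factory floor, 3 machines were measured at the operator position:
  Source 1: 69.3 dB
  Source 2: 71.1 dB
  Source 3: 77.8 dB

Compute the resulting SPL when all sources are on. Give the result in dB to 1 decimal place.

Sum in the linear (power) domain: Σ 10^(Lᵢ/10) = 10^(69.3/10) + 10^(71.1/10) + 10^(77.8/10) = 8.165e+07.
Back to dB: 10·log₁₀ Σ = 79.1 dB.

79.1 dB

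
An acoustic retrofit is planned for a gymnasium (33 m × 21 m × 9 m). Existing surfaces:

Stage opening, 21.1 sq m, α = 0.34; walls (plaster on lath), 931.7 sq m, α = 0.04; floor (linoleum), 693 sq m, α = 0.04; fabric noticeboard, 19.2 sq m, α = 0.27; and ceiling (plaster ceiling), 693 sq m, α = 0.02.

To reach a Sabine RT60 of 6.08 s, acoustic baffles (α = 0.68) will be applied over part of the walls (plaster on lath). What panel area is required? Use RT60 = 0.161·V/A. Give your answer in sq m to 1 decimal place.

Equivalent absorption area: A₁ = 21.1*0.34 + 931.7*0.04 + 693*0.04 + 19.2*0.27 + 693*0.02 = 91.206 sq m.
V = 6237 m³. Target absorption A₂ = 0.161 × 6237 / 6.08 = 165.157 sabins.
ΔA needed = 165.157 − 91.206 = 73.951 sabins.
Net gain per sq m: Δα = 0.68 − 0.04 = 0.64.
Panel area = 73.951 / 0.64 = 115.5 sq m.

115.5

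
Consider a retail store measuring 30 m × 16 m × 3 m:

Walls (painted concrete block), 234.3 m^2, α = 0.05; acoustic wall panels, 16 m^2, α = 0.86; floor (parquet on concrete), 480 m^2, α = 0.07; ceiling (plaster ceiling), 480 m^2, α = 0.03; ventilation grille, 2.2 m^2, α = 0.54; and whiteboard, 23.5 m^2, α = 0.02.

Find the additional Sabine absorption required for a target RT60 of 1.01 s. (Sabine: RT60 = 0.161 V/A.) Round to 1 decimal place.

154.4 sabins

Summing Sᵢαᵢ: 11.715 + 13.760 + 33.600 + 14.400 + 1.188 + 0.470 → A₁ = 75.133 sabins.
For T = 1.01 s, need A₂ = 0.161·V/T = 0.161·1440/1.01 = 229.545 sabins.
Shortfall: 229.545 − 75.133 = 154.4 sabins.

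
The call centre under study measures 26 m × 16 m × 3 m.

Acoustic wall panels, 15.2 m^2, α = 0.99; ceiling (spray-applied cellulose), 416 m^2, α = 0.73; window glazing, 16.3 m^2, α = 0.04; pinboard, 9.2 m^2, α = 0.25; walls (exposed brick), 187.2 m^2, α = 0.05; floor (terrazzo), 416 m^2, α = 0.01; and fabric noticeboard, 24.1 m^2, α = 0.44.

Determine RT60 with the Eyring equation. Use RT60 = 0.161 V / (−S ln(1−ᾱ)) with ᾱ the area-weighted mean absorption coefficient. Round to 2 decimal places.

Total surface area S = 15.2 + 416 + 16.3 + 9.2 + 187.2 + 416 + 24.1 = 1084.0 m^2.
Absorption A = 15.2×0.99 + 416×0.73 + 16.3×0.04 + 9.2×0.25 + 187.2×0.05 + 416×0.01 + 24.1×0.44 = 345.804 sabins.
ᾱ = 345.804 / 1084.0 = 0.3190.
Eyring denominator: −S ln(1−ᾱ) = 416.465.
V = 26 × 16 × 3 = 1248 m³.
T = 0.161·V/[−S·ln(1−ᾱ)] = 0.161·1248/416.465 = 0.48 s.

0.48 s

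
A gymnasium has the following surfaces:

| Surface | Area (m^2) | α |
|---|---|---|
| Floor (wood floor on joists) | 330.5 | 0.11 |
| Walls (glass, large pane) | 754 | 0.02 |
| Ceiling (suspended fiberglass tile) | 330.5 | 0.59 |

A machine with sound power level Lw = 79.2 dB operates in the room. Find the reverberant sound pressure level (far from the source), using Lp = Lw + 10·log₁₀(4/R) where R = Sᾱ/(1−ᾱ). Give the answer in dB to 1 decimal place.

60.5 dB

Σ(Sᵢαᵢ) = 330.5·0.11 + 754·0.02 + 330.5·0.59 = 246.430; total area S = 1415.0 m^2.
ᾱ = 246.430/1415.0 = 0.1742; R = Sᾱ/(1−ᾱ) = 246.430/(1−0.1742) = 298.414 m^2.
Lp = Lw + 10 log₁₀(4/R) = 79.2 -18.73 = 60.5 dB.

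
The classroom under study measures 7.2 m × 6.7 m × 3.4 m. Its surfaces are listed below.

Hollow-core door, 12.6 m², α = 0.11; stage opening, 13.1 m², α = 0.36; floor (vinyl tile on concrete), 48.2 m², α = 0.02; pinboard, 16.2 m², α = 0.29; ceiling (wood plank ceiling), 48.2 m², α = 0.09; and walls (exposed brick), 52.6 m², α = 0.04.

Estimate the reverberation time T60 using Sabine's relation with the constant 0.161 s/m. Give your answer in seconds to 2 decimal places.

A = Σ Sᵢαᵢ = 12.6*0.11 + 13.1*0.36 + 48.2*0.02 + 16.2*0.29 + 48.2*0.09 + 52.6*0.04 = 18.206 sabins.
Room volume: 164.016 m³.
RT60 = 0.161 · V / A = 0.161 × 164.016 / 18.206 = 1.45 s.

1.45 s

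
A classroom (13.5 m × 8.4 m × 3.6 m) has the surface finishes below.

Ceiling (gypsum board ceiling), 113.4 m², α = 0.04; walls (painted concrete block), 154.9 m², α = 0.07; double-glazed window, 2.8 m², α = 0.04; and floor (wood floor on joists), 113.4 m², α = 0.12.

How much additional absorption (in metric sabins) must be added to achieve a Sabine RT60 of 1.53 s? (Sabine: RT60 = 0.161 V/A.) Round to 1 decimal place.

13.9 sabins

Equivalent absorption area: A₁ = 113.4·0.04 + 154.9·0.07 + 2.8·0.04 + 113.4·0.12 = 29.099 m².
V = 408.24 m³. Required absorption A₂ = 0.161 × 408.24 / 1.53 = 42.959 sabins.
Additional absorption ΔA = 42.959 − 29.099 = 13.9 sabins.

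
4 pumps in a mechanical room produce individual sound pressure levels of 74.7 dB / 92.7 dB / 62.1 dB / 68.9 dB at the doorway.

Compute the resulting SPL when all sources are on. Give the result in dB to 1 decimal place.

Sum in the linear (power) domain: Σ 10^(Lᵢ/10) = 10^(74.7/10) + 10^(92.7/10) + 10^(62.1/10) + 10^(68.9/10) = 1.901e+09.
Back to dB: 10·log₁₀ Σ = 92.8 dB.

92.8 dB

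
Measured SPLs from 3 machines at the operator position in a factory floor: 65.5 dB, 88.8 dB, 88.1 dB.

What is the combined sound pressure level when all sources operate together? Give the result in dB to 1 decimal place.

91.5 dB

Sum in the linear (power) domain: Σ 10^(Lᵢ/10) = 10^(65.5/10) + 10^(88.8/10) + 10^(88.1/10) = 1.408e+09.
L_total = 10·log₁₀(1.408e+09) = 91.5 dB.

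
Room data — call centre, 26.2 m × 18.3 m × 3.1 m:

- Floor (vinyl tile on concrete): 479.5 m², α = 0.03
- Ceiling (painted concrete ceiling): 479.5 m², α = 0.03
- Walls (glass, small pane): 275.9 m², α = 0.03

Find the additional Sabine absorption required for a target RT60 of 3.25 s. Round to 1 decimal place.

Summing Sᵢαᵢ: 14.385 + 14.385 + 8.277 → A₁ = 37.047 sabins.
V = 1486.326 m³. Required absorption A₂ = 0.161 × 1486.326 / 3.25 = 73.630 sabins.
ΔA = A₂ − A₁ = 73.630 − 37.047 = 36.6 sabins.

36.6 sabins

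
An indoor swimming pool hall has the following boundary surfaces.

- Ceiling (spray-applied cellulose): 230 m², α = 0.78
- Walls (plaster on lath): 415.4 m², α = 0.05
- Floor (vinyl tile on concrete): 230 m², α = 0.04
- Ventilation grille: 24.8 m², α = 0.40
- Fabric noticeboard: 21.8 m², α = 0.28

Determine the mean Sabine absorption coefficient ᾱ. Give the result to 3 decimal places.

Total surface area S = 922.0 m².
Σ(Sᵢαᵢ) = 230*0.78 + 415.4*0.05 + 230*0.04 + 24.8*0.40 + 21.8*0.28 = 225.394.
ᾱ = A/S = 0.244.

0.244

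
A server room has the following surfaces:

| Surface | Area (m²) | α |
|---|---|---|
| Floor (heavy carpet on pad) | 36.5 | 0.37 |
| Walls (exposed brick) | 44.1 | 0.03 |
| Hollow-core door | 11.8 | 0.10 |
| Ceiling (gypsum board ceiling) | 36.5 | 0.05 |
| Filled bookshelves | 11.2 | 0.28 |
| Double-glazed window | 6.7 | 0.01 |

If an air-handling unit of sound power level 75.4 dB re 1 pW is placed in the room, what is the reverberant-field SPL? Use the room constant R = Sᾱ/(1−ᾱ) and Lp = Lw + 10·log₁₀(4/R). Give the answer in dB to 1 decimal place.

Σ(Sᵢαᵢ) = 36.5·0.37 + 44.1·0.03 + 11.8·0.10 + 36.5·0.05 + 11.2·0.28 + 6.7·0.01 = 21.036; total area S = 146.8 m².
ᾱ = 21.036/146.8 = 0.1433; R = Sᾱ/(1−ᾱ) = 21.036/(1−0.1433) = 24.555 m².
Lp = 75.4 + 10·log₁₀(4/24.555) = 75.4 + (-7.88) = 67.5 dB.

67.5 dB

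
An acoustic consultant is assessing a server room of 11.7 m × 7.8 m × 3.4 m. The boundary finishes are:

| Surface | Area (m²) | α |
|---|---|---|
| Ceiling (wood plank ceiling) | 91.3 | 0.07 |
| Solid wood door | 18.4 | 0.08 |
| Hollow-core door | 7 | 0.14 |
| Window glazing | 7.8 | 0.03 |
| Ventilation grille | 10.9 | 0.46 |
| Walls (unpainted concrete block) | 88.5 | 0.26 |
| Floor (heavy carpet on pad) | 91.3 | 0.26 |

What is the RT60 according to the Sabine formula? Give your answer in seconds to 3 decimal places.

0.821 sec

Summing Sᵢαᵢ: 6.391 + 1.472 + 0.980 + 0.234 + 5.014 + 23.010 + 23.738 → A = 60.839 sabins.
V = 11.7·7.8·3.4 = 310.284 m³.
RT60 = 0.161 · V / A = 0.161 × 310.284 / 60.839 = 0.821 s.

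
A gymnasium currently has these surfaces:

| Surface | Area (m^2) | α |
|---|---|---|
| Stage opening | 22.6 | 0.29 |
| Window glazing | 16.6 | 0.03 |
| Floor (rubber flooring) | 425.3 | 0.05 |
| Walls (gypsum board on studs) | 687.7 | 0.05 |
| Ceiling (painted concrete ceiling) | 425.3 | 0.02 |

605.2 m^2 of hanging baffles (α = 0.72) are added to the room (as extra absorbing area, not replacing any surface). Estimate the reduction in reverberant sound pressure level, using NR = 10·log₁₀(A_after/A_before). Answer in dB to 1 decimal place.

8.5 dB

A_before = Σ Sᵢαᵢ = 22.6·0.29 + 16.6·0.03 + 425.3·0.05 + 687.7·0.05 + 425.3·0.02 = 71.208 sabins.
Treatment contributes 605.2·0.72 = 435.744 sabins.
New total A_after = 506.952 sabins.
NR = 10·log₁₀(506.952/71.208) = 8.5 dB.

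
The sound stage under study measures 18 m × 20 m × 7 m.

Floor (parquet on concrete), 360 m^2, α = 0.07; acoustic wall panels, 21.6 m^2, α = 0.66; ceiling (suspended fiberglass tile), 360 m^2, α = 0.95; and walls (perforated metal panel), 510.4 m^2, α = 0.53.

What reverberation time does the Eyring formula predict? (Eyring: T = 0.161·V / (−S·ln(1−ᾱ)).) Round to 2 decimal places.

0.44 seconds

Total surface area S = 360 + 21.6 + 360 + 510.4 = 1252.0 m^2.
Absorption A = 360×0.07 + 21.6×0.66 + 360×0.95 + 510.4×0.53 = 651.968 sabins.
ᾱ = 651.968 / 1252.0 = 0.5207.
−S·ln(1−ᾱ) = −1252.0 × ln(1 − 0.5207) = 920.757.
V = 18 × 20 × 7 = 2520 m³.
RT60 = 0.161 × 2520 / 920.757 = 0.44 s.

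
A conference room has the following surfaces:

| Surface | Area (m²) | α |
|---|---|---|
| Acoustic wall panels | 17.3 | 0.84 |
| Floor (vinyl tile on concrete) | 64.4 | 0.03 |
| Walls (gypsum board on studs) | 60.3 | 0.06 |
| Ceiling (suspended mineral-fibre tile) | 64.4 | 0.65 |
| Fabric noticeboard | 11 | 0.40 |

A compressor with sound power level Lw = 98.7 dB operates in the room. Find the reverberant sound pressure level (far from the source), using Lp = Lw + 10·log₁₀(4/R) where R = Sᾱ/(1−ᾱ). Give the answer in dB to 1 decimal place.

A = 66.342 sabins; S = 217.4 m².
ᾱ = 0.3052, so room constant R = A/(1−ᾱ) = 95.484 m².
Lp = 98.7 + 10·log₁₀(4/95.484) = 98.7 + (-13.78) = 84.9 dB.

84.9 dB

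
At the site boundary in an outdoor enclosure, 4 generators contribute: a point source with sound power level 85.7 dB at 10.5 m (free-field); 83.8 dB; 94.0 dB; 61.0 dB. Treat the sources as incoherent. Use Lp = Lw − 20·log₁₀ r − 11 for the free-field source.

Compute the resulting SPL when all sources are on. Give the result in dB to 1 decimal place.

Source at 10.5 m: Lp = 85.7 − 20·log₁₀(10.5) − 11 = 54.3 dB.
Sum in the linear (power) domain: Σ 10^(Lᵢ/10) = 10^(54.3/10) + 10^(83.8/10) + 10^(94.0/10) + 10^(61.0/10) = 2.753e+09.
Combined level = 10 log₁₀(2.753e+09) = 94.4 dB.

94.4 dB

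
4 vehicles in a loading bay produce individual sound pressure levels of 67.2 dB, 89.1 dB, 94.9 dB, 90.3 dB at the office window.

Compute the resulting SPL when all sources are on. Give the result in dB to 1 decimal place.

97.0 dB

Sum in the linear (power) domain: Σ 10^(Lᵢ/10) = 10^(67.2/10) + 10^(89.1/10) + 10^(94.9/10) + 10^(90.3/10) = 4.98e+09.
Combined level = 10 log₁₀(4.98e+09) = 97.0 dB.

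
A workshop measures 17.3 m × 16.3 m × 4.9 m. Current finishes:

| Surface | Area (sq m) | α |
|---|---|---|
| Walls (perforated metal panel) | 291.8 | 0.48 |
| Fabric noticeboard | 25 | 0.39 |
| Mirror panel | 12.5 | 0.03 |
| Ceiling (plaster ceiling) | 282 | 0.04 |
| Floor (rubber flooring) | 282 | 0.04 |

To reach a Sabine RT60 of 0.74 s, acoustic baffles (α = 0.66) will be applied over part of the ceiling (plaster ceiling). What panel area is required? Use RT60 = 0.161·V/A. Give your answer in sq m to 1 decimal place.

Total absorption A₁ = 291.8·0.48 + 25·0.39 + 12.5·0.03 + 282·0.04 + 282·0.04
  = 140.064 + 9.750 + 0.375 + 11.280 + 11.280 = 172.749 sq m sabins.
V = 1381.751 m³. Target absorption A₂ = 0.161 × 1381.751 / 0.74 = 300.624 sabins.
Absorption to add: 300.624 − 172.749 = 127.875 sabins.
Each sq m of panel replacing the ceiling (plaster ceiling) adds (0.66 − 0.04) = 0.62 sabins.
Area = ΔA/Δα = 127.875/0.62 = 206.3 sq m.

206.3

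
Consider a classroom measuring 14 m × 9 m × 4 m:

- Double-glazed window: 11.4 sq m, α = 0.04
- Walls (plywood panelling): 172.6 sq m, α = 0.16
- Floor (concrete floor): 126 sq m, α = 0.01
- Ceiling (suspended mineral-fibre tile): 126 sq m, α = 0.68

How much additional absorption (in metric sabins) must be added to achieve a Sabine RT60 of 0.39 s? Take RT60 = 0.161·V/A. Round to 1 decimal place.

93.0 sabins

Equivalent absorption area: A₁ = 11.4·0.04 + 172.6·0.16 + 126·0.01 + 126·0.68 = 115.012 sq m.
Target A₂ = 0.161·504/0.39 = 208.062 sabins (V = 504 m³).
Shortfall: 208.062 − 115.012 = 93.0 sabins.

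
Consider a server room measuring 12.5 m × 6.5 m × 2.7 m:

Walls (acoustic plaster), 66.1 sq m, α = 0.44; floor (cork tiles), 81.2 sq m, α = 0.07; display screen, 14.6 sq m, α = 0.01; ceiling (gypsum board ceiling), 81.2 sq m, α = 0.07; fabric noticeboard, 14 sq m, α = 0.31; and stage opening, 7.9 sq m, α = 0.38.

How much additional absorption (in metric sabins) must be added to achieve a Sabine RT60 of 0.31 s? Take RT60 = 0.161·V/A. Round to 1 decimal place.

Equivalent absorption area: A₁ = 66.1×0.44 + 81.2×0.07 + 14.6×0.01 + 81.2×0.07 + 14×0.31 + 7.9×0.38 = 47.940 sq m.
For T = 0.31 s, need A₂ = 0.161·V/T = 0.161·219.375/0.31 = 113.933 sabins.
Shortfall: 113.933 − 47.940 = 66.0 sabins.

66.0 sabins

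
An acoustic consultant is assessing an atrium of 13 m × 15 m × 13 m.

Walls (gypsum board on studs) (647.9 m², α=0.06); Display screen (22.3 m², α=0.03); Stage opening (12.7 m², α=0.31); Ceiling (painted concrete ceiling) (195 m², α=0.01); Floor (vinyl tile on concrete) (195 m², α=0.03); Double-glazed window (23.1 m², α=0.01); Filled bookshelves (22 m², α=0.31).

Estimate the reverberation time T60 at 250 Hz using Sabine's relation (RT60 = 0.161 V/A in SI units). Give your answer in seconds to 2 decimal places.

Total absorption A = 647.9·0.06 + 22.3·0.03 + 12.7·0.31 + 195·0.01 + 195·0.03 + 23.1·0.01 + 22·0.31
  = 38.874 + 0.669 + 3.937 + 1.950 + 5.850 + 0.231 + 6.820 = 58.331 m² sabins.
V = 13·15·13 = 2535 m³.
T = 0.161 V/A = 0.161·2535/58.331 = 7.00 s.

7.00 s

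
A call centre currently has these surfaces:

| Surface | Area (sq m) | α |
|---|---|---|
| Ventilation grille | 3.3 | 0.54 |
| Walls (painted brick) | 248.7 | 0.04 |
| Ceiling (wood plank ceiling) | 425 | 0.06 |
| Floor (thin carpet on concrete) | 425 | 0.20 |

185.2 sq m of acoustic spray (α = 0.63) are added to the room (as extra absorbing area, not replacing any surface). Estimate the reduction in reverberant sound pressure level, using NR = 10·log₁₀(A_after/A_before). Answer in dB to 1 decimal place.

2.9 dB

A_before = Σ Sᵢαᵢ = 3.3×0.54 + 248.7×0.04 + 425×0.06 + 425×0.20 = 122.230 sabins.
Added absorption = 185.2 × 0.63 = 116.676 sabins.
New total A_after = 238.906 sabins.
Reduction = 10 log₁₀(A_after/A_before) = 10 log₁₀(1.9546) = 2.9 dB.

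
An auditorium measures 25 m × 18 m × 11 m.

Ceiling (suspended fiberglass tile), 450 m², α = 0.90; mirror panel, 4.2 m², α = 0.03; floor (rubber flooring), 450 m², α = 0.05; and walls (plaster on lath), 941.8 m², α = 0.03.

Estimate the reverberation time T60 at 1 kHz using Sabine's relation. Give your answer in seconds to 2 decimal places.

1.75 sec

Equivalent absorption area: A = 450·0.90 + 4.2·0.03 + 450·0.05 + 941.8·0.03 = 455.880 m².
Room volume: 4950 m³.
Sabine: RT60 = 0.161 × 4950 / 455.880 = 1.75 s.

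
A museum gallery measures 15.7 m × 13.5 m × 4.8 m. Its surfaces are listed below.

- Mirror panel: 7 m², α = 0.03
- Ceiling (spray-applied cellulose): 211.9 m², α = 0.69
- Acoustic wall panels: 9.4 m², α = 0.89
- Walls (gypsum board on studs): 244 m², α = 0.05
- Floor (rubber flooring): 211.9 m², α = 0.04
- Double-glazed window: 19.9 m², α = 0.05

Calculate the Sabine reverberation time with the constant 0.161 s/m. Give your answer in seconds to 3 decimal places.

0.928 s

Equivalent absorption area: A = 7×0.03 + 211.9×0.69 + 9.4×0.89 + 244×0.05 + 211.9×0.04 + 19.9×0.05 = 176.458 m².
Room volume: 1017.36 m³.
Sabine: RT60 = 0.161 × 1017.36 / 176.458 = 0.928 s.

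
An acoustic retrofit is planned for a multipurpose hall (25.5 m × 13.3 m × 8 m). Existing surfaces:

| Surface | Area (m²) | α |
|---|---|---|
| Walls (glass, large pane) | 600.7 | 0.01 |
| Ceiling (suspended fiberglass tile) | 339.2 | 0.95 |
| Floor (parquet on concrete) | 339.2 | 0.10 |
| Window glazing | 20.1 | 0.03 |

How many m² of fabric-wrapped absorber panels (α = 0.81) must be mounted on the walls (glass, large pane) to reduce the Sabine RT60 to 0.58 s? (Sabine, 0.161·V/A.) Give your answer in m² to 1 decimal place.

488.0

Summing Sᵢαᵢ: 6.007 + 322.240 + 33.920 + 0.603 → A₁ = 362.770 sabins.
V = 2713.2 m³. Target absorption A₂ = 0.161 × 2713.2 / 0.58 = 753.147 sabins.
ΔA needed = 753.147 − 362.770 = 390.377 sabins.
Each m² of panel replacing the walls (glass, large pane) adds (0.81 − 0.01) = 0.80 sabins.
Panel area = 390.377 / 0.80 = 488.0 m².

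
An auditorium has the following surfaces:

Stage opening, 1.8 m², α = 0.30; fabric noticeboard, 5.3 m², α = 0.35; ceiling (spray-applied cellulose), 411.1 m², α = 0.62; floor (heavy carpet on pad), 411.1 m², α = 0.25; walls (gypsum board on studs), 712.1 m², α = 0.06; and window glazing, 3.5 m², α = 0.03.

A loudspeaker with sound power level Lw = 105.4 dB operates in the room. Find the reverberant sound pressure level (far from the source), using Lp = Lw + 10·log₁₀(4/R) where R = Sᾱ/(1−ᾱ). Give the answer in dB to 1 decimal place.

84.1 dB

A = 402.883 sabins; S = 1544.9 m².
ᾱ = 0.2608, so room constant R = A/(1−ᾱ) = 545.026 m².
Lp = 105.4 + 10·log₁₀(4/545.026) = 105.4 + (-21.34) = 84.1 dB.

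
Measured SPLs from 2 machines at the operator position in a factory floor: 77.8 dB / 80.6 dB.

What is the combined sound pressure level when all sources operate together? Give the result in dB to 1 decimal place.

Σ 10^(Lᵢ/10) = 1.751e+08.
Combined level = 10 log₁₀(1.751e+08) = 82.4 dB.

82.4 dB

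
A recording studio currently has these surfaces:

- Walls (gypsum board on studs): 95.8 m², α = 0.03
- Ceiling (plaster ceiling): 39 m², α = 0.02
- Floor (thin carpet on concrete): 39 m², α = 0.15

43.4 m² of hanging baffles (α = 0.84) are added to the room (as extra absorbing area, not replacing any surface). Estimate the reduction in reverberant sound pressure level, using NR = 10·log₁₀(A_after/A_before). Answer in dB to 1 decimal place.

6.8 dB

A_before = Σ Sᵢαᵢ = 95.8×0.03 + 39×0.02 + 39×0.15 = 9.504 sabins.
Added absorption = 43.4 × 0.84 = 36.456 sabins.
A_after = 9.504 + 36.456 = 45.960 sabins.
Reduction = 10 log₁₀(A_after/A_before) = 10 log₁₀(4.8359) = 6.8 dB.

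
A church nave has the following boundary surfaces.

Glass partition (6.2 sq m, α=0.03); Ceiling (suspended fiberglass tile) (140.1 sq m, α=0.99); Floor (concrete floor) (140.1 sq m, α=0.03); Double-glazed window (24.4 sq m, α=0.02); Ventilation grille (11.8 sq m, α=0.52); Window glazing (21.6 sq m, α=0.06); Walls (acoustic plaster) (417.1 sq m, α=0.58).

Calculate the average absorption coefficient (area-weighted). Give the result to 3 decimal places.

0.516

Total surface area S = 761.3 sq m.
A = 6.2·0.03 + 140.1·0.99 + 140.1·0.03 + 24.4·0.02 + 11.8·0.52 + 21.6·0.06 + 417.1·0.58 = 392.926 sabins.
ᾱ = A/S = 0.516.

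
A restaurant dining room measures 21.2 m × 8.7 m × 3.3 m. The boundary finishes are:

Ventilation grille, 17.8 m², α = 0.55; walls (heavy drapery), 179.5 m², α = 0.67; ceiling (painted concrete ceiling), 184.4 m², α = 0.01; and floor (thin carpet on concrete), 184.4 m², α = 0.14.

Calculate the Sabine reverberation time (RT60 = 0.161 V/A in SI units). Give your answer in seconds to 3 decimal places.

0.621 s

Total absorption A = 17.8×0.55 + 179.5×0.67 + 184.4×0.01 + 184.4×0.14
  = 9.790 + 120.265 + 1.844 + 25.816 = 157.715 m² sabins.
Room volume: 608.652 m³.
Sabine: RT60 = 0.161 × 608.652 / 157.715 = 0.621 s.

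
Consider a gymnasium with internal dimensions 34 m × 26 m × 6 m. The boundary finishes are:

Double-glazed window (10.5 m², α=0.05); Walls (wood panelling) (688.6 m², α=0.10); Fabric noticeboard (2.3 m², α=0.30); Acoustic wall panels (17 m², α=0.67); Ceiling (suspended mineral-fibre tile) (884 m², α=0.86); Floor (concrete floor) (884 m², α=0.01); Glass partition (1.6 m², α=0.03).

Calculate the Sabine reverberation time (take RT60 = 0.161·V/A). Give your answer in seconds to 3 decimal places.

1.004 seconds

Equivalent absorption area: A = 10.5·0.05 + 688.6·0.10 + 2.3·0.30 + 17·0.67 + 884·0.86 + 884·0.01 + 1.6·0.03 = 850.593 m².
Volume V = 34 × 26 × 6 = 5304 m³.
Sabine: RT60 = 0.161 × 5304 / 850.593 = 1.004 s.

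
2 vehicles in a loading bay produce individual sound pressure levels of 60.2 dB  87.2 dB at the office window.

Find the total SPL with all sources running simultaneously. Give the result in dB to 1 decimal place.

87.2 dB

Σ 10^(Lᵢ/10) = 5.259e+08.
Back to dB: 10·log₁₀ Σ = 87.2 dB.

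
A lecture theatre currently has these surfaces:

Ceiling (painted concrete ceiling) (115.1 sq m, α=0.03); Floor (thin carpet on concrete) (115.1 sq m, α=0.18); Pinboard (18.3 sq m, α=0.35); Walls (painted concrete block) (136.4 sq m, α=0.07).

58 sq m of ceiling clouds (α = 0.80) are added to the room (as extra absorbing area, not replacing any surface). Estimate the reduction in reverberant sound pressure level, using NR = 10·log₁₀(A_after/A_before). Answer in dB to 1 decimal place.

Equivalent absorption area: A_before = 115.1×0.03 + 115.1×0.18 + 18.3×0.35 + 136.4×0.07 = 40.124 sq m.
Treatment contributes 58·0.80 = 46.400 sabins.
New total A_after = 86.524 sabins.
NR = 10·log₁₀(86.524/40.124) = 3.3 dB.

3.3 dB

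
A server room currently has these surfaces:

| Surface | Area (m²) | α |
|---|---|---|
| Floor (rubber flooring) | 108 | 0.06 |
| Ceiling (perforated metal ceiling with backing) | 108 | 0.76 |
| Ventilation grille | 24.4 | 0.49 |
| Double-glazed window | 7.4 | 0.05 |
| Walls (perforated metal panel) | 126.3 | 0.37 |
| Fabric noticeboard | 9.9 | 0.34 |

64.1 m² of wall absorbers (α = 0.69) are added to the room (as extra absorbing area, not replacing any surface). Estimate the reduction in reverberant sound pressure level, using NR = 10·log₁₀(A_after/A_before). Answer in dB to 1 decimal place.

Equivalent absorption area: A_before = 108*0.06 + 108*0.76 + 24.4*0.49 + 7.4*0.05 + 126.3*0.37 + 9.9*0.34 = 150.983 m².
Treatment contributes 64.1·0.69 = 44.229 sabins.
New total A_after = 195.212 sabins.
NR = 10·log₁₀(195.212/150.983) = 1.1 dB.

1.1 dB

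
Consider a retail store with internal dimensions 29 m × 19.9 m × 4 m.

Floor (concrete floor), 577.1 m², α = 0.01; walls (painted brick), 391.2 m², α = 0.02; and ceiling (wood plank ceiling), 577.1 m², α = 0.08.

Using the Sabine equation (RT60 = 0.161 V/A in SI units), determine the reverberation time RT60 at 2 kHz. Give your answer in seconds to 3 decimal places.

Summing Sᵢαᵢ: 5.771 + 7.824 + 46.168 → A = 59.763 sabins.
Volume V = 29 × 19.9 × 4 = 2308.4 m³.
Sabine: RT60 = 0.161 × 2308.4 / 59.763 = 6.219 s.

6.219 s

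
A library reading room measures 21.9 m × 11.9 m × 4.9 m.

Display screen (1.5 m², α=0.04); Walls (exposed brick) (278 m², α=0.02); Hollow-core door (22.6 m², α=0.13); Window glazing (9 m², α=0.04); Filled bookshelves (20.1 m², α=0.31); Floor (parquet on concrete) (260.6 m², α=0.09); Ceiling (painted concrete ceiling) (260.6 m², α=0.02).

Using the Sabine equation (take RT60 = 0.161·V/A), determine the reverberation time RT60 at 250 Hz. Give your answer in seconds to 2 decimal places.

Equivalent absorption area: A = 1.5×0.04 + 278×0.02 + 22.6×0.13 + 9×0.04 + 20.1×0.31 + 260.6×0.09 + 260.6×0.02 = 43.815 m².
Room volume: 1276.989 m³.
Sabine: RT60 = 0.161 × 1276.989 / 43.815 = 4.69 s.

4.69 sec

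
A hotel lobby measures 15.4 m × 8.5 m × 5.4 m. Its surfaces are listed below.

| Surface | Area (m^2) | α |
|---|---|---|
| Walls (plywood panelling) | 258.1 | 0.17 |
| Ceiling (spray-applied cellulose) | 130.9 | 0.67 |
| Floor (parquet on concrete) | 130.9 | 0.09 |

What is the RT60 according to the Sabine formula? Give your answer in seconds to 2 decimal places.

0.79 sec

Summing Sᵢαᵢ: 43.877 + 87.703 + 11.781 → A = 143.361 sabins.
Volume V = 15.4 × 8.5 × 5.4 = 706.86 m³.
Sabine: RT60 = 0.161 × 706.86 / 143.361 = 0.79 s.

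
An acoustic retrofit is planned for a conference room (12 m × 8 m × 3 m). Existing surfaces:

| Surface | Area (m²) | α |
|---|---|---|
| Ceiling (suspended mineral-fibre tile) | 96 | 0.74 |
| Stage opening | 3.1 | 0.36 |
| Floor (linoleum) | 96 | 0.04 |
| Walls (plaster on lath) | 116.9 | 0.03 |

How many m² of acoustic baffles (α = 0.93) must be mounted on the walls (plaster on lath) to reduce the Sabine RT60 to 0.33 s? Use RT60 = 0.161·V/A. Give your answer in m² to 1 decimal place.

A₁ = Σ Sᵢαᵢ = 96*0.74 + 3.1*0.36 + 96*0.04 + 116.9*0.03 = 79.503 sabins.
Required A₂ = 0.161·288/0.33 = 140.509 sabins.
Absorption to add: 140.509 − 79.503 = 61.006 sabins.
Each m² of panel replacing the walls (plaster on lath) adds (0.93 − 0.03) = 0.90 sabins.
Area = ΔA/Δα = 61.006/0.90 = 67.8 m².

67.8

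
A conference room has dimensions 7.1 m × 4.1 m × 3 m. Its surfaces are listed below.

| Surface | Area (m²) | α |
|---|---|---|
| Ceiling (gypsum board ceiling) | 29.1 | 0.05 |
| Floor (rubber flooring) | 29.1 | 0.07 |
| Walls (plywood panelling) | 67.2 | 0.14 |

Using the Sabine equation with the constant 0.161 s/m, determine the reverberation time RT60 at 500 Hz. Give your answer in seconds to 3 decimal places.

A = Σ Sᵢαᵢ = 29.1*0.05 + 29.1*0.07 + 67.2*0.14 = 12.900 sabins.
V = 7.1·4.1·3 = 87.33 m³.
T = 0.161 V/A = 0.161·87.33/12.900 = 1.090 s.

1.090 s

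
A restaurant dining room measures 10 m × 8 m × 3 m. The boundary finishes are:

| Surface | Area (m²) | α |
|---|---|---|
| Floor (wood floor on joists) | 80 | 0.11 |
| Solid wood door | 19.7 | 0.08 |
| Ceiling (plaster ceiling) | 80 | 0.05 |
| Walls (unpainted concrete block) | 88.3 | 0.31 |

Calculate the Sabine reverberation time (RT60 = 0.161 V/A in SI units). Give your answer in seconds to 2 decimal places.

0.93 sec

Summing Sᵢαᵢ: 8.800 + 1.576 + 4.000 + 27.373 → A = 41.749 sabins.
Volume V = 10 × 8 × 3 = 240 m³.
Sabine: RT60 = 0.161 × 240 / 41.749 = 0.93 s.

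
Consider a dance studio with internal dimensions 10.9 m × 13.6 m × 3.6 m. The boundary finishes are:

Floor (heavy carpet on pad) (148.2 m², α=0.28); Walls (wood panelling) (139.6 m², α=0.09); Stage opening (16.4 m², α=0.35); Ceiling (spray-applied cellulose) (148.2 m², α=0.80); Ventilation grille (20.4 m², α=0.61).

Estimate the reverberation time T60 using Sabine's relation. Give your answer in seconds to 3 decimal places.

Equivalent absorption area: A = 148.2*0.28 + 139.6*0.09 + 16.4*0.35 + 148.2*0.80 + 20.4*0.61 = 190.804 m².
Room volume: 533.664 m³.
Sabine: RT60 = 0.161 × 533.664 / 190.804 = 0.450 s.

0.450 s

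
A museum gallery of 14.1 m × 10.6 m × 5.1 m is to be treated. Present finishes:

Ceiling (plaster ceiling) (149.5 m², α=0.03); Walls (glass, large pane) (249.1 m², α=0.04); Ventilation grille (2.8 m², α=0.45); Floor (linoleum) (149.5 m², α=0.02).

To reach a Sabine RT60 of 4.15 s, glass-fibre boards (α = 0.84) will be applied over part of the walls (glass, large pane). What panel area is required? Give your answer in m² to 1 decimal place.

Equivalent absorption area: A₁ = 149.5·0.03 + 249.1·0.04 + 2.8·0.45 + 149.5·0.02 = 18.699 m².
Required A₂ = 0.161·762.246/4.15 = 29.571 sabins.
ΔA needed = 29.571 − 18.699 = 10.872 sabins.
Each m² of panel replacing the walls (glass, large pane) adds (0.84 − 0.04) = 0.80 sabins.
Panel area = 10.872 / 0.80 = 13.6 m².

13.6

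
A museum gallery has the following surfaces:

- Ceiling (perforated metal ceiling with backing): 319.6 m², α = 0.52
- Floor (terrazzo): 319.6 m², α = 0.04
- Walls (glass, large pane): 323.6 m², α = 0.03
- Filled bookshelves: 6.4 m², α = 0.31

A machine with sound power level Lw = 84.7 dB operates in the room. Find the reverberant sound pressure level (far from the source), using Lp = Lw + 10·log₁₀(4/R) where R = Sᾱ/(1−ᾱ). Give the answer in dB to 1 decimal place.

Σ(Sᵢαᵢ) = 319.6×0.52 + 319.6×0.04 + 323.6×0.03 + 6.4×0.31 = 190.668; total area S = 969.2 m².
ᾱ = 190.668/969.2 = 0.1967; R = Sᾱ/(1−ᾱ) = 190.668/(1−0.1967) = 237.356 m².
Lp = Lw + 10 log₁₀(4/R) = 84.7 -17.73 = 67.0 dB.

67.0 dB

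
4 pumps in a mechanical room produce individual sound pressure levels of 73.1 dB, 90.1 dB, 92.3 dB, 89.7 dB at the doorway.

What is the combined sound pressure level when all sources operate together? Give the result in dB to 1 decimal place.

95.7 dB

Σ 10^(Lᵢ/10) = 3.675e+09.
Combined level = 10 log₁₀(3.675e+09) = 95.7 dB.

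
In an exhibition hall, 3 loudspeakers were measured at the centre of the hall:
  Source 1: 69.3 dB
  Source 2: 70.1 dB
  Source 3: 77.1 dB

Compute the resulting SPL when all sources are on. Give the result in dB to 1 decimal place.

78.5 dB

Sum in the linear (power) domain: Σ 10^(Lᵢ/10) = 10^(69.3/10) + 10^(70.1/10) + 10^(77.1/10) = 7.003e+07.
L_total = 10·log₁₀(7.003e+07) = 78.5 dB.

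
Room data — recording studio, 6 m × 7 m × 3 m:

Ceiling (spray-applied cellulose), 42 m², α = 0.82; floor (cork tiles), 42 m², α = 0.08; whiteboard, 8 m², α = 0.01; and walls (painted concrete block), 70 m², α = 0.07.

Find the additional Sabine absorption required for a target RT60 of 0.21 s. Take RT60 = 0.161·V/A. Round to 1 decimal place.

Summing Sᵢαᵢ: 34.440 + 3.360 + 0.080 + 4.900 → A₁ = 42.780 sabins.
V = 126 m³. Required absorption A₂ = 0.161 × 126 / 0.21 = 96.600 sabins.
Shortfall: 96.600 − 42.780 = 53.8 sabins.

53.8 sabins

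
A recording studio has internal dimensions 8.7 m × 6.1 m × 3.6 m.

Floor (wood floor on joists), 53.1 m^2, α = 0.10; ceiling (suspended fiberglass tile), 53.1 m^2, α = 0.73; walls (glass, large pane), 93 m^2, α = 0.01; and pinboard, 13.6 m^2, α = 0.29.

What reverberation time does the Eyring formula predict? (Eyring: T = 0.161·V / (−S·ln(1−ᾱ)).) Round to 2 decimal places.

S = Σ Sᵢ = 212.8 m^2.
Σ(Sᵢαᵢ) = 53.1·0.10 + 53.1·0.73 + 93·0.01 + 13.6·0.29 = 48.947.
Mean coefficient ᾱ = A/S = 0.2300.
−S·ln(1−ᾱ) = −212.8 × ln(1 − 0.2300) = 55.618.
V = 8.7 × 6.1 × 3.6 = 191.052 m³.
RT60 = 0.161 × 191.052 / 55.618 = 0.55 s.

0.55 seconds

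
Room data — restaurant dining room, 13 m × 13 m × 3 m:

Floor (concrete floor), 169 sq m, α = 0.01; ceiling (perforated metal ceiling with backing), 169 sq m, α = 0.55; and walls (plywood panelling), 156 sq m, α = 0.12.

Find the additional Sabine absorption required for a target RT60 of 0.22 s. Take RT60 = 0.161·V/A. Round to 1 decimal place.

257.7 sabins

Summing Sᵢαᵢ: 1.690 + 92.950 + 18.720 → A₁ = 113.360 sabins.
Target A₂ = 0.161·507/0.22 = 371.032 sabins (V = 507 m³).
Additional absorption ΔA = 371.032 − 113.360 = 257.7 sabins.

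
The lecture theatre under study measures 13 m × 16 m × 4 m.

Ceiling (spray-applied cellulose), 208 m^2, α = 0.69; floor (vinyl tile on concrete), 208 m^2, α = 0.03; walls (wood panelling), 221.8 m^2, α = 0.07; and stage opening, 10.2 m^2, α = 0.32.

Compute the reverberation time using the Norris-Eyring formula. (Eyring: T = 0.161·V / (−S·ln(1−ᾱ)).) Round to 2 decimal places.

0.69 s

S = Σ Sᵢ = 648.0 m^2.
Σ(Sᵢαᵢ) = 208·0.69 + 208·0.03 + 221.8·0.07 + 10.2·0.32 = 168.550.
Mean coefficient ᾱ = A/S = 0.2601.
Eyring denominator: −S ln(1−ᾱ) = 195.204.
V = 13 × 16 × 4 = 832 m³.
RT60 = 0.161 × 832 / 195.204 = 0.69 s.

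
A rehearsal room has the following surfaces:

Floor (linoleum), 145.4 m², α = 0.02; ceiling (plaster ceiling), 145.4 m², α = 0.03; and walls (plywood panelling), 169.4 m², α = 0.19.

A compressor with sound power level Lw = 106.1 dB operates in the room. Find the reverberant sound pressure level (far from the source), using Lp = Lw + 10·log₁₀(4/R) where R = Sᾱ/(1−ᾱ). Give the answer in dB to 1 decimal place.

95.8 dB

Σ(Sᵢαᵢ) = 145.4×0.02 + 145.4×0.03 + 169.4×0.19 = 39.456; total area S = 460.2 m².
ᾱ = 0.0857, so room constant R = A/(1−ᾱ) = 43.154 m².
Lp = 106.1 + 10·log₁₀(4/43.154) = 106.1 + (-10.33) = 95.8 dB.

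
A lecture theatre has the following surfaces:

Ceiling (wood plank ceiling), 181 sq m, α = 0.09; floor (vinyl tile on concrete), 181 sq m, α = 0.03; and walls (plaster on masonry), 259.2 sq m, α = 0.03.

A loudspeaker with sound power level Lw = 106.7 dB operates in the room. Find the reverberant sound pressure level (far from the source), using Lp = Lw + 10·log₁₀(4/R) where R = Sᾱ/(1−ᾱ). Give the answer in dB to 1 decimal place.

Σ(Sᵢαᵢ) = 181·0.09 + 181·0.03 + 259.2·0.03 = 29.496; total area S = 621.2 sq m.
ᾱ = 0.0475, so room constant R = A/(1−ᾱ) = 30.967 sq m.
Lp = 106.7 + 10·log₁₀(4/30.967) = 106.7 + (-8.89) = 97.8 dB.

97.8 dB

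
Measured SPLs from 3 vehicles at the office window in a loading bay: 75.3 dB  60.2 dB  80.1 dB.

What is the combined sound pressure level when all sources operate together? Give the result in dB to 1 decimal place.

81.4 dB

Converting to relative power and adding: 10^(75.3/10) + 10^(60.2/10) + 10^(80.1/10) = 1.373e+08.
Combined level = 10 log₁₀(1.373e+08) = 81.4 dB.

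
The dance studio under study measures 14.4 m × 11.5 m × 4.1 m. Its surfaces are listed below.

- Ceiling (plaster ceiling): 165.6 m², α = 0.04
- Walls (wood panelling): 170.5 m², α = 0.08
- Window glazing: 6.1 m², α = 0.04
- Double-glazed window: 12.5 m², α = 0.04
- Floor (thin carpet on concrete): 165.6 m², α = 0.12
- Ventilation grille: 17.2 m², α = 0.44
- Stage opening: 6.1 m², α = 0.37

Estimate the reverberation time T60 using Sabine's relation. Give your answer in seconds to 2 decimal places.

Total absorption A = 165.6×0.04 + 170.5×0.08 + 6.1×0.04 + 12.5×0.04 + 165.6×0.12 + 17.2×0.44 + 6.1×0.37
  = 6.624 + 13.640 + 0.244 + 0.500 + 19.872 + 7.568 + 2.257 = 50.705 m² sabins.
Room volume: 678.96 m³.
Sabine: RT60 = 0.161 × 678.96 / 50.705 = 2.16 s.

2.16 s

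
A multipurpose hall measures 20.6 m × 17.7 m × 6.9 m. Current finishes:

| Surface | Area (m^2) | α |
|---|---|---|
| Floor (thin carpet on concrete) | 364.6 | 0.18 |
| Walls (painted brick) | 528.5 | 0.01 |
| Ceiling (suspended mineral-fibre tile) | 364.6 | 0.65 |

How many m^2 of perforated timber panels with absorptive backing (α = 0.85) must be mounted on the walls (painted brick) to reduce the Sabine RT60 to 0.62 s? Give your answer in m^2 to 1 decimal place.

A₁ = Σ Sᵢαᵢ = 364.6*0.18 + 528.5*0.01 + 364.6*0.65 = 307.903 sabins.
Required A₂ = 0.161·2515.878/0.62 = 653.317 sabins.
Absorption to add: 653.317 − 307.903 = 345.414 sabins.
Net gain per m^2: Δα = 0.85 − 0.01 = 0.84.
Panel area = 345.414 / 0.84 = 411.2 m^2.

411.2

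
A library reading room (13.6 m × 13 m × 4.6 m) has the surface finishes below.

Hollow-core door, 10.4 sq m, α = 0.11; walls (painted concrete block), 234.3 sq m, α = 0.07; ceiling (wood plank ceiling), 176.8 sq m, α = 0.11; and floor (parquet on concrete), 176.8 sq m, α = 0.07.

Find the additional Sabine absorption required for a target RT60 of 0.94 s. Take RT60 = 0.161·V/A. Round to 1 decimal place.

89.9 sabins

A₁ = Σ Sᵢαᵢ = 10.4×0.11 + 234.3×0.07 + 176.8×0.11 + 176.8×0.07 = 49.369 sabins.
For T = 0.94 s, need A₂ = 0.161·V/T = 0.161·813.28/0.94 = 139.296 sabins.
Additional absorption ΔA = 139.296 − 49.369 = 89.9 sabins.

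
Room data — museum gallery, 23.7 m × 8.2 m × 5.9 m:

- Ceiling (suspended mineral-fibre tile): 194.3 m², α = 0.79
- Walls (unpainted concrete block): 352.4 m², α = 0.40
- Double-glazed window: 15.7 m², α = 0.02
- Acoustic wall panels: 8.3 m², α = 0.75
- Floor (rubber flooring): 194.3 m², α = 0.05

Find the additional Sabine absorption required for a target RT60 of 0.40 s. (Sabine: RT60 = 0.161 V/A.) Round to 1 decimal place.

A₁ = Σ Sᵢαᵢ = 194.3·0.79 + 352.4·0.40 + 15.7·0.02 + 8.3·0.75 + 194.3·0.05 = 310.711 sabins.
Target A₂ = 0.161·1146.606/0.40 = 461.509 sabins (V = 1146.606 m³).
ΔA = A₂ − A₁ = 461.509 − 310.711 = 150.8 sabins.

150.8 sabins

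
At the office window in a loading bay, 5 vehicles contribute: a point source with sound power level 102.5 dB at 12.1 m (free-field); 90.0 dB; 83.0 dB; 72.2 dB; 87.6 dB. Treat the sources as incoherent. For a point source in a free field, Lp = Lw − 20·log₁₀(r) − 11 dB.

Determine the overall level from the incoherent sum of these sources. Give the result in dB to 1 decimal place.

92.6 dB

Source at 12.1 m: Lp = 102.5 − 20·log₁₀(12.1) − 11 = 69.8 dB.
Σ 10^(Lᵢ/10) = 1.801e+09.
L_total = 10·log₁₀(1.801e+09) = 92.6 dB.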